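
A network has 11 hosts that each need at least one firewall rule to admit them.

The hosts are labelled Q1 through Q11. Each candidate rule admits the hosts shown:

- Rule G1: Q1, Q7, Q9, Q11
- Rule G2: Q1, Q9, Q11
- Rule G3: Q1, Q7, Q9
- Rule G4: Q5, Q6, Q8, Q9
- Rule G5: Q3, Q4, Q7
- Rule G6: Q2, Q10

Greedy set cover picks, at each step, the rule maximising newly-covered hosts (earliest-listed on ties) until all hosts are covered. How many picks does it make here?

4

Greedy: pick G1 (covers 4 new) → pick G4 (covers 3 new) → pick G5 (covers 2 new) → pick G6 (covers 2 new). Total picks: 4.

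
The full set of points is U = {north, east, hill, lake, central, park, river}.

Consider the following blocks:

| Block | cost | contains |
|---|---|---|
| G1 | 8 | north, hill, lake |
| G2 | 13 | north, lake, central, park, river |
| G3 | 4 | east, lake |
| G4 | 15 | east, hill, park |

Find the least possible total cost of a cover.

25

G1, G2, G3 together cover every point (G1 ∪ G2 ∪ G3 = {north, east, hill, lake, central, park, river}); total cost 8 + 13 + 4 = 25.
No covering selection has total cost below 25.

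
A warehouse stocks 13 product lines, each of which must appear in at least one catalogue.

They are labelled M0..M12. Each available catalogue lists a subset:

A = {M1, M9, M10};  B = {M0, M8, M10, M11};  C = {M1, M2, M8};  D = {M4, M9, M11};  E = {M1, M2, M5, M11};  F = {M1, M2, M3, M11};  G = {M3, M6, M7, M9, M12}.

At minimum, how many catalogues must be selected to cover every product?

B and D and E and G together: B ∪ D ∪ E ∪ G = {M0, M1, M2, M3, M4, M5, M6, M7, M8, M9, M10, M11, M12} — every product is covered.
Only D contains M4, so D is forced; the remaining 10 products need at least 3 more catalogues (each remaining catalogue adds at most 4) — so at least 4 catalogues are needed, and 4 is optimal.

4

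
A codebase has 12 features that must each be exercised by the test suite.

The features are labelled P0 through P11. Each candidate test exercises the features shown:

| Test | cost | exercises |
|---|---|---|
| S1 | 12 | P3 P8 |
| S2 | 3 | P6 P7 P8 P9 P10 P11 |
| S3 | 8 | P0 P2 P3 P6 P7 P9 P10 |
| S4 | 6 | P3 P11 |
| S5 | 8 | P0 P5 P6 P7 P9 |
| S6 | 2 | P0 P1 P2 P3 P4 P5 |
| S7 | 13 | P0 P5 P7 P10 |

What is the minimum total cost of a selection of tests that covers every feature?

S2, S6 together cover every feature (S2 ∪ S6 = {P0, P1, P2, P3, P4, P5, P6, P7, P8, P9, P10, P11}); total cost 3 + 2 = 5.
No covering selection has total cost below 5.

5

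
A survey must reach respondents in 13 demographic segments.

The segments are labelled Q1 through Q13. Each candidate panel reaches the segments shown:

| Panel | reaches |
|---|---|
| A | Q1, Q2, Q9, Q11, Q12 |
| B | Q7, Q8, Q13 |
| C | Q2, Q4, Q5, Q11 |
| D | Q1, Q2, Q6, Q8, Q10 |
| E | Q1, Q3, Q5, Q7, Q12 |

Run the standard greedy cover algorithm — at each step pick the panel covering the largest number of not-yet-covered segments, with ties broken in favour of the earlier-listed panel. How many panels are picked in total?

5

Greedy: pick A (covers 5 new) → pick B (covers 3 new) → pick C (covers 2 new) → pick D (covers 2 new) → pick E (covers 1 new). Total picks: 5.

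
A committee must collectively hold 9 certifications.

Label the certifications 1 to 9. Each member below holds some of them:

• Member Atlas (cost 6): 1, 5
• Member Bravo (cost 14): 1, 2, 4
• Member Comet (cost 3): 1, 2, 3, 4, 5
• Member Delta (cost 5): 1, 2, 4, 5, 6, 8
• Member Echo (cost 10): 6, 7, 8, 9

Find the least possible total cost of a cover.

Comet, Echo together cover every certification (Comet ∪ Echo = {1, 2, 3, 4, 5, 6, 7, 8, 9}); total cost 3 + 10 = 13.
The greedy pick Comet, Delta, Echo costs 18; no covering selection beats 13.

13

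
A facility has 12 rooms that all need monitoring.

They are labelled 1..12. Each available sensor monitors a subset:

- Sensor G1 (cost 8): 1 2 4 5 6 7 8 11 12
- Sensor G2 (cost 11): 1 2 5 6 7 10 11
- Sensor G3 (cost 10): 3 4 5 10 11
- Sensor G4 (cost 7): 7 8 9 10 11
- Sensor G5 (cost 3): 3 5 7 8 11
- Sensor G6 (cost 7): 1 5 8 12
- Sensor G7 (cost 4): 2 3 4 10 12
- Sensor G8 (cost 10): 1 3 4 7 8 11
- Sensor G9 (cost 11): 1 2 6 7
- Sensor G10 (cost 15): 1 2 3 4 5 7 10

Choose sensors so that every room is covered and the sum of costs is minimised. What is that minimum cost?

G1, G4, G5 together cover every room (G1 ∪ G4 ∪ G5 = {1, 2, 3, 4, 5, 6, 7, 8, 9, 10, 11, 12}); total cost 8 + 7 + 3 = 18.
The greedy pick G5, G7, G1, G4 costs 22; no covering selection beats 18.

18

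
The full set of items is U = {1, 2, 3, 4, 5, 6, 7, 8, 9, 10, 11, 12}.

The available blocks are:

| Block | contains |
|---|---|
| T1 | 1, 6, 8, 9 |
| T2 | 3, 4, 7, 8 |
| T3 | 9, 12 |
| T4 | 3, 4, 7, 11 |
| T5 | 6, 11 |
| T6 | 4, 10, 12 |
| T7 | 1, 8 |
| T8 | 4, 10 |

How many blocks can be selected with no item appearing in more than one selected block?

T3, T5, T7, T8 are pairwise disjoint (T3={9,12}; T5={6,11}; T7={1,8}; T8={4,10}).
Every remaining block overlaps one of these, and no 5 of the listed blocks are pairwise disjoint, so 4 is the maximum.

4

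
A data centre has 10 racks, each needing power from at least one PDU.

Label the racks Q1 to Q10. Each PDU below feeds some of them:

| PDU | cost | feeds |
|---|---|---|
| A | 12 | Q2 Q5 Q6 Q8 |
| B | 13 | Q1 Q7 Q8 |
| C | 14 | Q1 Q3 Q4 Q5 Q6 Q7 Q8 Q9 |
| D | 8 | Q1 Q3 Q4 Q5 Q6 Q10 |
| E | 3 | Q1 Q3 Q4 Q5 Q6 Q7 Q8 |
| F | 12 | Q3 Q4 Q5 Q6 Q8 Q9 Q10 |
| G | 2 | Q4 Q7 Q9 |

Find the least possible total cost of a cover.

22

A, D, G together cover every rack (A ∪ D ∪ G = {Q1, Q2, Q3, Q4, Q5, Q6, Q7, Q8, Q9, Q10}); total cost 12 + 8 + 2 = 22.
The greedy pick E, G, D, A costs 25; no covering selection beats 22.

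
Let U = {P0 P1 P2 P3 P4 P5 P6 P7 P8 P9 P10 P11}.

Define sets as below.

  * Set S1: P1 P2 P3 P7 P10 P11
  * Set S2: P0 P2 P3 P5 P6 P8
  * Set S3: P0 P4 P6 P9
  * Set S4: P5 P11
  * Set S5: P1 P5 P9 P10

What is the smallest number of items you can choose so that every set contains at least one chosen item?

3

Take H = {P4, P5, P10}. Each listed set contains at least one of these, so H is a hitting set of size 3.
No choice of 2 items meets every set, so 3 is the minimum.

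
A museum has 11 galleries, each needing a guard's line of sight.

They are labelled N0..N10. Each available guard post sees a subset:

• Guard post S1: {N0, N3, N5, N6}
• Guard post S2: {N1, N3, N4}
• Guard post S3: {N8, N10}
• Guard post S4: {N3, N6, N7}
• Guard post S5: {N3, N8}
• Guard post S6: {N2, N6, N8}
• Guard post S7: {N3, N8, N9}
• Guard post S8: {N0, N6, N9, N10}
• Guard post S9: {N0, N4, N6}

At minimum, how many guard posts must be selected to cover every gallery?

Take {S1, S2, S4, S6, S8}. Their union is {N0, N1, N2, N3, N4, N5, N6, N7, N8, N9, N10}, which is all 11 galleries.
Only S1 contains N5, so S1 is forced; the remaining 7 galleries need at least 4 more guard posts (each remaining guard post adds at most 2) — so at least 5 guard posts are needed, and 5 is optimal.

5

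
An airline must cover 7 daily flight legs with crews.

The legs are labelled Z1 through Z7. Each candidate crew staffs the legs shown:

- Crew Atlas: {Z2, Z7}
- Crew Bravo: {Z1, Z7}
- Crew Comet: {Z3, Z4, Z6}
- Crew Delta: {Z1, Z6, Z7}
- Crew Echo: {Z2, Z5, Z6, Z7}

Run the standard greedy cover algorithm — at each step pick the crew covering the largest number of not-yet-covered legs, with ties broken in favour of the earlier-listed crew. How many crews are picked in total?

Greedy: pick Echo (covers 4 new) → pick Comet (covers 2 new) → pick Bravo (covers 1 new). Total picks: 3.

3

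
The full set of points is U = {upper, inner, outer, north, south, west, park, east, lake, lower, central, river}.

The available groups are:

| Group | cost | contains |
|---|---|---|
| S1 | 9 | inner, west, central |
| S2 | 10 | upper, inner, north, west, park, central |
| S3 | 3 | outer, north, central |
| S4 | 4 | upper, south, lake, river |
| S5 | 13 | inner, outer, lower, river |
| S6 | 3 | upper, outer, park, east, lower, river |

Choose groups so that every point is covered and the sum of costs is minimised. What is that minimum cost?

S2, S4, S6 together cover every point (S2 ∪ S4 ∪ S6 = {upper, inner, outer, north, south, west, park, east, lake, lower, central, river}); total cost 10 + 4 + 3 = 17.
The greedy pick S6, S3, S4, S1 costs 19; no covering selection beats 17.

17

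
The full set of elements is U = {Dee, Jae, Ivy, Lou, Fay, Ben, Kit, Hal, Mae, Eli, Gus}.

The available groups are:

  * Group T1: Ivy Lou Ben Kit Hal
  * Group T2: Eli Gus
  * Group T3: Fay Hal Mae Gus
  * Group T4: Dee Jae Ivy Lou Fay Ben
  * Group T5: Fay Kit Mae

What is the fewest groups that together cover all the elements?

4

T1 and T2 and T3 and T4 together: T1 ∪ T2 ∪ T3 ∪ T4 = {Dee, Jae, Ivy, Lou, Fay, Ben, Kit, Hal, Mae, Eli, Gus} — every element is covered.
No 3 of the 5 groups cover everything (all 10 combinations miss at least one element), so 4 is optimal.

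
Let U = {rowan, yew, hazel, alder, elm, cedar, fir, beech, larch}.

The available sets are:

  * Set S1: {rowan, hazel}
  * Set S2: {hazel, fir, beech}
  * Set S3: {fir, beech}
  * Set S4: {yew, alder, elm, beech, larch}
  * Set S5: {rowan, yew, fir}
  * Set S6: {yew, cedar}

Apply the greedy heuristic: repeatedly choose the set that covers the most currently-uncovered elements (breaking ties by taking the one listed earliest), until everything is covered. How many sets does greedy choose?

Greedy: pick S4 (covers 5 new) → pick S1 (covers 2 new) → pick S2 (covers 1 new) → pick S6 (covers 1 new). Total picks: 4.

4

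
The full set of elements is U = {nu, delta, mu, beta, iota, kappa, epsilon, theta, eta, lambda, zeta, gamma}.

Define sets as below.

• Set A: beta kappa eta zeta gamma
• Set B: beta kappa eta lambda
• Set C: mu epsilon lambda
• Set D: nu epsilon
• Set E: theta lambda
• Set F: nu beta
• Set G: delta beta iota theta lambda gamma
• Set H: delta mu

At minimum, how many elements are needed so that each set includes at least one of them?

T = {mu, beta, epsilon, theta} meets every set (each contains at least one member of T), and |T| = 4.
The sets A, D, E, H are pairwise disjoint, so any hitting set needs a separate element for each — at least 4. Hence 4 is optimal.

4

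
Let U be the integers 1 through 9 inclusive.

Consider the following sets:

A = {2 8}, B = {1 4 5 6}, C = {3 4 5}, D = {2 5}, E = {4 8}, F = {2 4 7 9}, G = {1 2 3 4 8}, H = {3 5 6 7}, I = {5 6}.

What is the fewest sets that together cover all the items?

3

F and G and H together: F ∪ G ∪ H = {1, 2, 3, 4, 5, 6, 7, 8, 9} — every item is covered.
Only F contains 9, so F is forced; the remaining 5 items need at least 2 more sets (each remaining set adds at most 3) — so at least 3 sets are needed, and 3 is optimal.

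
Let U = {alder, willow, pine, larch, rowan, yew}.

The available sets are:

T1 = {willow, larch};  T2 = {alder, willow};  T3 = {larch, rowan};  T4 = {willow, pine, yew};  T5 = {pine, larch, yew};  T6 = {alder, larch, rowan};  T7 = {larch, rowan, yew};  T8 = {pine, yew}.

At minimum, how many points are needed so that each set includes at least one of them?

3

Take H = {willow, rowan, yew}. Each listed set contains at least one of these, so H is a hitting set of size 3.
The sets T2, T3, T8 are pairwise disjoint, so any hitting set needs a separate point for each — at least 3. Hence 3 is optimal.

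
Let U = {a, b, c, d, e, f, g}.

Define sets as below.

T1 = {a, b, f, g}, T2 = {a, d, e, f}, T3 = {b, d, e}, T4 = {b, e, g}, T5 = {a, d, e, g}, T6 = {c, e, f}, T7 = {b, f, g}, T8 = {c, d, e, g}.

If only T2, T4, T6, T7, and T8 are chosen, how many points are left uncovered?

Union of T2, T4, T6, T7, T8 = {a, b, c, d, e, f, g} — that's every point, so 0 are uncovered.

0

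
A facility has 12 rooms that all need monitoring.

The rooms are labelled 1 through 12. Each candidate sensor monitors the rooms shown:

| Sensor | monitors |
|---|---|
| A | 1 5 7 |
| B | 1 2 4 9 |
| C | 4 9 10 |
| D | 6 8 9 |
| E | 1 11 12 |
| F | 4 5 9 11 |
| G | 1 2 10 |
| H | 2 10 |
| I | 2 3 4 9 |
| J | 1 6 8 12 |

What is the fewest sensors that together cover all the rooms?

A and C and D and E and I together: A ∪ C ∪ D ∪ E ∪ I = {1, 2, 3, 4, 5, 6, 7, 8, 9, 10, 11, 12} — every room is covered.
No 4 of the 10 sensors cover everything (all 210 combinations miss at least one room), so 5 is optimal.

5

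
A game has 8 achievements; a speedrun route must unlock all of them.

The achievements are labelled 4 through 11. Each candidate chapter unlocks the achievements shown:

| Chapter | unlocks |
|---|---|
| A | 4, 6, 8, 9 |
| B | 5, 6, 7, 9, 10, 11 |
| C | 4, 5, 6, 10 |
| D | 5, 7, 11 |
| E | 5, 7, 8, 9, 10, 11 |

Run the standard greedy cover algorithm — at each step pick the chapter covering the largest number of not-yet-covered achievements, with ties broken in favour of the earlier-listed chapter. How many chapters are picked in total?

2

Greedy: pick B (covers 6 new) → pick A (covers 2 new). Total picks: 2.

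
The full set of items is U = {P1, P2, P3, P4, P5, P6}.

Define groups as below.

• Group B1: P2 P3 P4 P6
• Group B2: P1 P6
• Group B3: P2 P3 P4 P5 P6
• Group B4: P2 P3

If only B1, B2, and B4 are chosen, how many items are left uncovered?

1

Union of B1, B2, B4 = {P1, P2, P3, P4, P6}.
Not covered: P5 — 1 item.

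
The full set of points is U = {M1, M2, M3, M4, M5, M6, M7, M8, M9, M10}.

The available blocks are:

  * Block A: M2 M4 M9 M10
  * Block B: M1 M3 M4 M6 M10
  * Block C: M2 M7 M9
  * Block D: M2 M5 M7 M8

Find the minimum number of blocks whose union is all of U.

3

A, B, and D cover everything between them: the union {M1, M2, M3, M4, M5, M6, M7, M8, M9, M10} is all of U.
Only B contains M1, so B is forced; the remaining 5 points need at least 2 more blocks (each remaining block adds at most 4) — so at least 3 blocks are needed, and 3 is optimal.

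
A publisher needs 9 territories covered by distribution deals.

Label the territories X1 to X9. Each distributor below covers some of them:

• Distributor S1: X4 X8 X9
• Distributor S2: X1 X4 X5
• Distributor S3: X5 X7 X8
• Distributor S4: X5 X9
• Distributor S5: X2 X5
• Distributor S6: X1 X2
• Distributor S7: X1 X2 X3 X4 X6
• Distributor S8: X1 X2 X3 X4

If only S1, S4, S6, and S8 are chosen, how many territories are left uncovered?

2

Union of S1, S4, S6, S8 = {X1, X2, X3, X4, X5, X8, X9}.
Not covered: X6, X7 — 2 territories.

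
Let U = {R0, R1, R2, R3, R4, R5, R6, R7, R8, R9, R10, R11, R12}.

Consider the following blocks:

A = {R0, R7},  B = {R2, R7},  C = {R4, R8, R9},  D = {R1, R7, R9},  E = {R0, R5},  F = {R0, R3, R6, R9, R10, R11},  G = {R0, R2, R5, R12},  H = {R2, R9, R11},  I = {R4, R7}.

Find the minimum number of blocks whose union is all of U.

4

Take {C, D, F, G}. Their union is {R0, R1, R2, R3, R4, R5, R6, R7, R8, R9, R10, R11, R12}, which is all 13 points.
Only F contains R3, so F is forced; the remaining 7 points need at least 3 more blocks (each remaining block adds at most 3) — so at least 4 blocks are needed, and 4 is optimal.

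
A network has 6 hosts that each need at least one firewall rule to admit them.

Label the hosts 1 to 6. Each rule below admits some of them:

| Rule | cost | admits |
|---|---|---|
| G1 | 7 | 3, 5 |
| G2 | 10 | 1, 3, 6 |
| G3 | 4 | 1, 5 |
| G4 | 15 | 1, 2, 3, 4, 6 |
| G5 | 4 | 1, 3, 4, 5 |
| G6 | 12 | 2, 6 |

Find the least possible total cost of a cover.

16

G5, G6 together cover every host (G5 ∪ G6 = {1, 2, 3, 4, 5, 6}); total cost 4 + 12 = 16.
No covering selection has total cost below 16.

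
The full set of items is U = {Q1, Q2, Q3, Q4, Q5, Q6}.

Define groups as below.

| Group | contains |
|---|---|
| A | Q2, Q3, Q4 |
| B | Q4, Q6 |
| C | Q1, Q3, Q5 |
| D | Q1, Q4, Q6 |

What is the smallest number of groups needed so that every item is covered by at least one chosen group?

3

Take {A, C, D}. Their union is {Q1, Q2, Q3, Q4, Q5, Q6}, which is all 6 items.
Only A contains Q2, so A is forced; the remaining 3 items need at least 2 more groups (each remaining group adds at most 2) — so at least 3 groups are needed, and 3 is optimal.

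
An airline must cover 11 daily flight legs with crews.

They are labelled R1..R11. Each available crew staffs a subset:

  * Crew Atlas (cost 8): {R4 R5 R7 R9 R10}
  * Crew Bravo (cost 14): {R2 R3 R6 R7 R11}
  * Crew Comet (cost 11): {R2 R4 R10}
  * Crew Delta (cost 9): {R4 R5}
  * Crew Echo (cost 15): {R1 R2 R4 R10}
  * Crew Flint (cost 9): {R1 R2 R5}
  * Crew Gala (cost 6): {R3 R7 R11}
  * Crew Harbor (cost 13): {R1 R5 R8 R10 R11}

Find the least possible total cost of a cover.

Atlas, Bravo, Harbor together cover every leg (Atlas ∪ Bravo ∪ Harbor = {R1, R2, R3, R4, R5, R6, R7, R8, R9, R10, R11}); total cost 8 + 14 + 13 = 35.
The greedy pick Atlas, Gala, Flint, Harbor, Bravo costs 50; no covering selection beats 35.

35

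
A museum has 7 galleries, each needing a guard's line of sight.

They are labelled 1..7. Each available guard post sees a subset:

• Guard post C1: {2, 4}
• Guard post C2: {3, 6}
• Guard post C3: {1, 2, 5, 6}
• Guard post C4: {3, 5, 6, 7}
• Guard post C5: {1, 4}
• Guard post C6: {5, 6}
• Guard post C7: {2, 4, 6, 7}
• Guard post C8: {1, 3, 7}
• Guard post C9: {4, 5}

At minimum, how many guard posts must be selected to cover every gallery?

Take {C3, C7, C8}. Their union is {1, 2, 3, 4, 5, 6, 7}, which is all 7 galleries.
No 2 of the 9 guard posts cover everything (all 36 combinations miss at least one gallery), so 3 is optimal.

3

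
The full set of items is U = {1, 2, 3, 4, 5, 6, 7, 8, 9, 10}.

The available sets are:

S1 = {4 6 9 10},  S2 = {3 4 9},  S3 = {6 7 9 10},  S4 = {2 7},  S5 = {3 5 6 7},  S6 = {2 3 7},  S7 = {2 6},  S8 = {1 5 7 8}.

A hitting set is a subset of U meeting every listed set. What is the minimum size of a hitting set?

Take H = {4, 6, 7}. Each listed set contains at least one of these, so H is a hitting set of size 3.
The sets S2, S7, S8 are pairwise disjoint, so any hitting set needs a separate item for each — at least 3. Hence 3 is optimal.

3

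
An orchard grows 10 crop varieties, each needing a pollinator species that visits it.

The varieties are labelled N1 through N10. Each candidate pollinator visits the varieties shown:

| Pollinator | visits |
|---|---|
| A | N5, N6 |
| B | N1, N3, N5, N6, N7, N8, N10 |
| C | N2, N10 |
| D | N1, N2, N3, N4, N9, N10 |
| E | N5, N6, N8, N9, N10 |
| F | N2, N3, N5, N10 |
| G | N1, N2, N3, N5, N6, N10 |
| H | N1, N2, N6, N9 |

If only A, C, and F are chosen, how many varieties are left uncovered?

Union of A, C, F = {N2, N3, N5, N6, N10}.
Not covered: N1, N4, N7, N8, N9 — 5 varieties.

5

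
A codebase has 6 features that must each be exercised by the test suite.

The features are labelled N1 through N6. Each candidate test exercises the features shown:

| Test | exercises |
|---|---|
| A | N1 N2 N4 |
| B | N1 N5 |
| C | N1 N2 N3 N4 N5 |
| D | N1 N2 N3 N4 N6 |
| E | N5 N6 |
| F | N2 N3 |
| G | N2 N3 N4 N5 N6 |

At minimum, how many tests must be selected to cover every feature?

2

Take {C, E}. Their union is {N1, N2, N3, N4, N5, N6}, which is all 6 features.
No single test has all 6 features (the largest, C, has 5), so 2 is optimal.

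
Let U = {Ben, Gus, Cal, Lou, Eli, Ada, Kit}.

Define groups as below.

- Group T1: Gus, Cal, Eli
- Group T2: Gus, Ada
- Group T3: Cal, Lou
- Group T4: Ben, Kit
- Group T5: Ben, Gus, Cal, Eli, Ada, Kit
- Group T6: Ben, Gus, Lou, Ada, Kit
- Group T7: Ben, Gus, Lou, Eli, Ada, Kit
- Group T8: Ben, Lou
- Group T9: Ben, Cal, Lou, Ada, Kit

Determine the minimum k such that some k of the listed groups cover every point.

2

T7 and T9 together: T7 ∪ T9 = {Ben, Gus, Cal, Lou, Eli, Ada, Kit} — every point is covered.
No single group has all 7 points (the largest, T5, has 6), so 2 is optimal.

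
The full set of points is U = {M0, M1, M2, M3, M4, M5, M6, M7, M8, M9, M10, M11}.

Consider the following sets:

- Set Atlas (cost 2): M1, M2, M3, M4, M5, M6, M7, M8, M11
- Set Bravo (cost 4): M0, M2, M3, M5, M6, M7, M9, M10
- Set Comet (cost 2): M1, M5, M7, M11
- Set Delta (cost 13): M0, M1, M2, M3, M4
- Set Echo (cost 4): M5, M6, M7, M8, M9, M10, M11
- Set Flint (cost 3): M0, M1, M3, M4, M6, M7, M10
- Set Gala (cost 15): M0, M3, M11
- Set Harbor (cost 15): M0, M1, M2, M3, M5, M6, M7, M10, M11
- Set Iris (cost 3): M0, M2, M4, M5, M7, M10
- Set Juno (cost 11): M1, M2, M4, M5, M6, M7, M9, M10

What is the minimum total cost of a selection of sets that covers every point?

Atlas, Bravo together cover every point (Atlas ∪ Bravo = {M0, M1, M2, M3, M4, M5, M6, M7, M8, M9, M10, M11}); total cost 2 + 4 = 6.
No covering selection has total cost below 6.

6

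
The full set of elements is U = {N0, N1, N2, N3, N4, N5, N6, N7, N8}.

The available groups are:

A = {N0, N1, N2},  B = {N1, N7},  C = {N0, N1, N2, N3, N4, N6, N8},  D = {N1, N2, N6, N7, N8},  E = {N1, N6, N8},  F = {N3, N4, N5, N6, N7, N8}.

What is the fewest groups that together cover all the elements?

Take {A, F}. Their union is {N0, N1, N2, N3, N4, N5, N6, N7, N8}, which is all 9 elements.
No single group has all 9 elements (the largest, C, has 7), so 2 is optimal.

2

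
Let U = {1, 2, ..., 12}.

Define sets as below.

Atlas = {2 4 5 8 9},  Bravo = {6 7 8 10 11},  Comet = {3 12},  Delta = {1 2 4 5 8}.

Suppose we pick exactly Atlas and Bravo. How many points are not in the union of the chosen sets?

3

Union of Atlas, Bravo = {2, 4, 5, 6, 7, 8, 9, 10, 11}.
Not covered: 1, 3, 12 — 3 points.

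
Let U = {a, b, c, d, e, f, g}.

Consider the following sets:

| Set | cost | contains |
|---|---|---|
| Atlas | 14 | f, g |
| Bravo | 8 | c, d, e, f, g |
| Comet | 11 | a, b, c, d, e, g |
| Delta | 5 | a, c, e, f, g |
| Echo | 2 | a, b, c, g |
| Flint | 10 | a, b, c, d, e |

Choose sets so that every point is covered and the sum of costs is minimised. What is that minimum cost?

Bravo, Echo together cover every point (Bravo ∪ Echo = {a, b, c, d, e, f, g}); total cost 8 + 2 = 10.
The greedy pick Echo, Delta, Bravo costs 15; no covering selection beats 10.

10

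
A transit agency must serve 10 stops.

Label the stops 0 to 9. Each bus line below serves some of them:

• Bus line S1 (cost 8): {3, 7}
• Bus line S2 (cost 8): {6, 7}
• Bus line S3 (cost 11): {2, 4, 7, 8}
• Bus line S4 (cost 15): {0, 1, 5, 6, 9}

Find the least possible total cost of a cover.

S1, S3, S4 together cover every stop (S1 ∪ S3 ∪ S4 = {0, 1, 2, 3, 4, 5, 6, 7, 8, 9}); total cost 8 + 11 + 15 = 34.
No covering selection has total cost below 34.

34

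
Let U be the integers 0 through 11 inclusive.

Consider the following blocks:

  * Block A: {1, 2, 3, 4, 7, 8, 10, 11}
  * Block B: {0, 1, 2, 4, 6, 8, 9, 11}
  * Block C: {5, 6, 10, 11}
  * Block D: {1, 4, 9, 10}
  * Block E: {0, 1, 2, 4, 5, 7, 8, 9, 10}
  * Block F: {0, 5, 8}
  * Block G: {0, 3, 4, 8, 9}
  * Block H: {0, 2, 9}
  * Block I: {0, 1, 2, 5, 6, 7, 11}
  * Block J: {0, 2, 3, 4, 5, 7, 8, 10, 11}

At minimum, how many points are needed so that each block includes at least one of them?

T = {0, 10} meets every block (each contains at least one member of T), and |T| = 2.
The blocks C, G are pairwise disjoint, so any hitting set needs a separate point for each — at least 2. Hence 2 is optimal.

2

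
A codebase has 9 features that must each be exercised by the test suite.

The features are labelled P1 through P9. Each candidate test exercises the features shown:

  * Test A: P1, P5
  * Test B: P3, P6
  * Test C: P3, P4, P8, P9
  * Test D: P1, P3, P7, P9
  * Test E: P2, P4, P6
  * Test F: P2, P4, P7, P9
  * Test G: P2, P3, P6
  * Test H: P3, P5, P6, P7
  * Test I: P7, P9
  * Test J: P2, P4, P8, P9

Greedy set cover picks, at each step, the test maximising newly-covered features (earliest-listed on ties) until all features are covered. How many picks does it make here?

4

Greedy: pick C (covers 4 new) → pick H (covers 3 new) → pick A (covers 1 new) → pick E (covers 1 new). Total picks: 4.
(The true minimum cover uses only 3 tests, so greedy is not optimal here.)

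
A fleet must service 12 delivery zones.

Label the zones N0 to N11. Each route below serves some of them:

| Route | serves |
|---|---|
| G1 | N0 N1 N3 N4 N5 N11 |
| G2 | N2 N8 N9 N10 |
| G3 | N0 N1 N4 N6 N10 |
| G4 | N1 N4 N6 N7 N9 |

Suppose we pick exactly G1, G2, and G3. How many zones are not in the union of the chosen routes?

1

Union of G1, G2, G3 = {N0, N1, N2, N3, N4, N5, N6, N8, N9, N10, N11}.
Not covered: N7 — 1 zone.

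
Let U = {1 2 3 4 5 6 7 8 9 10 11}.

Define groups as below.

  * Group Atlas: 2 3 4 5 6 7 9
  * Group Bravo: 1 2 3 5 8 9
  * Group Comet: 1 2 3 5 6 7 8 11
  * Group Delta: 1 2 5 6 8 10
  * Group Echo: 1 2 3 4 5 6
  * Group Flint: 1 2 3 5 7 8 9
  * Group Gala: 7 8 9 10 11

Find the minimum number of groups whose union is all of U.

2

Echo and Gala cover everything between them: the union {1, 2, 3, 4, 5, 6, 7, 8, 9, 10, 11} is all of U.
No single group has all 11 points (the largest, Comet, has 8), so 2 is optimal.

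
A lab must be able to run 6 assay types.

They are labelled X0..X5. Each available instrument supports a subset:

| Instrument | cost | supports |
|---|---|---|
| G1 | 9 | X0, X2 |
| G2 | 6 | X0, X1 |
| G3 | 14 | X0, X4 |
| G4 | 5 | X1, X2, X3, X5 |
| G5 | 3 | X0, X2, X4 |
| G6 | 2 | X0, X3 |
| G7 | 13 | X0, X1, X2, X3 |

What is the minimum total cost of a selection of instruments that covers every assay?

G4, G5 together cover every assay (G4 ∪ G5 = {X0, X1, X2, X3, X4, X5}); total cost 5 + 3 = 8.
No covering selection has total cost below 8.

8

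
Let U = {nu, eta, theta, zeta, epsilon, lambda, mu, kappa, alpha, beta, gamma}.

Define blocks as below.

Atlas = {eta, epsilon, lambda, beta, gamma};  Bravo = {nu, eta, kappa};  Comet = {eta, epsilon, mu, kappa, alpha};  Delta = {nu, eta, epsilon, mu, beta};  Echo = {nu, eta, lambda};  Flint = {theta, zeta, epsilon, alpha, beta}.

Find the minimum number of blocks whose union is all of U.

Atlas and Bravo and Delta and Flint together: Atlas ∪ Bravo ∪ Delta ∪ Flint = {nu, eta, theta, zeta, epsilon, lambda, mu, kappa, alpha, beta, gamma} — every element is covered.
No 3 of the 6 blocks cover everything (all 20 combinations miss at least one element), so 4 is optimal.

4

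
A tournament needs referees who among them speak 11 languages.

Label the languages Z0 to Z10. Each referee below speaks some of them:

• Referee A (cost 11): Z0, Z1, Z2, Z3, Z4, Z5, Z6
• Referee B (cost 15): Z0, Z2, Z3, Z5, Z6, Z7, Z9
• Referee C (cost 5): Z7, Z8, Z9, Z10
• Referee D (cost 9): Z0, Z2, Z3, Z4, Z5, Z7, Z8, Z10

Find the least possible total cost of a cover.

16

A, C together cover every language (A ∪ C = {Z0, Z1, Z2, Z3, Z4, Z5, Z6, Z7, Z8, Z9, Z10}); total cost 11 + 5 = 16.
The greedy pick D, C, A costs 25; no covering selection beats 16.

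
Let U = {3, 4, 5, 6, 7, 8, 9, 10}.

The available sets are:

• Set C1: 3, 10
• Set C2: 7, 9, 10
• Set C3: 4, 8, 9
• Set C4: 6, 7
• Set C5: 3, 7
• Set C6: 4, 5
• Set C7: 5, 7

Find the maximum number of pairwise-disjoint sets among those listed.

3

C1, C3, C7 are pairwise disjoint (C1={3,10}; C3={4,8,9}; C7={5,7}).
Every remaining set overlaps one of these, and no 4 of the listed sets are pairwise disjoint, so 3 is the maximum.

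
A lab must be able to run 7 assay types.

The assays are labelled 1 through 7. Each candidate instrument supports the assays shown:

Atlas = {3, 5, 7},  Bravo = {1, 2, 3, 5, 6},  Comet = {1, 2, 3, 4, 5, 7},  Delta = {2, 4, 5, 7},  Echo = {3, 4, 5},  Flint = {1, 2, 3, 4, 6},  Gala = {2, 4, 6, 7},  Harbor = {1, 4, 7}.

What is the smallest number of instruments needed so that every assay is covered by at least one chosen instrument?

2

Comet and Gala together: Comet ∪ Gala = {1, 2, 3, 4, 5, 6, 7} — every assay is covered.
No single instrument has all 7 assays (the largest, Comet, has 6), so 2 is optimal.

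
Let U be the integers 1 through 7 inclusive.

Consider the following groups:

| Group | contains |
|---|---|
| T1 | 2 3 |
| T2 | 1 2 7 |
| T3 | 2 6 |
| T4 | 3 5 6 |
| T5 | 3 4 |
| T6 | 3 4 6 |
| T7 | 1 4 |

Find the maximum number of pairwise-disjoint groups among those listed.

T3, T5 are pairwise disjoint (T3={2,6}; T5={3,4}).
Every remaining group overlaps one of these, and no 3 of the listed groups are pairwise disjoint, so 2 is the maximum.

2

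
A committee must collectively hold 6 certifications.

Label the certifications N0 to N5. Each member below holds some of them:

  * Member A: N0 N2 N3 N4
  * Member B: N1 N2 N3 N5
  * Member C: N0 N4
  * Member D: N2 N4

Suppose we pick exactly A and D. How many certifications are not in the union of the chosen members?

Union of A, D = {N0, N2, N3, N4}.
Not covered: N1, N5 — 2 certifications.

2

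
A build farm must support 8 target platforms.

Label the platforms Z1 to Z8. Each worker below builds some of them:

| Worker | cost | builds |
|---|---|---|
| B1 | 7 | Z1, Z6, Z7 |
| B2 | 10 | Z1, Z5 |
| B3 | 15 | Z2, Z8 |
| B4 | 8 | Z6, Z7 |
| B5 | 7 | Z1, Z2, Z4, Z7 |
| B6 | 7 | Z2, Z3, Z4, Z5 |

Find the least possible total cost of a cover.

29

B1, B3, B6 together cover every platform (B1 ∪ B3 ∪ B6 = {Z1, Z2, Z3, Z4, Z5, Z6, Z7, Z8}); total cost 7 + 15 + 7 = 29.
The greedy pick B5, B6, B1, B3 costs 36; no covering selection beats 29.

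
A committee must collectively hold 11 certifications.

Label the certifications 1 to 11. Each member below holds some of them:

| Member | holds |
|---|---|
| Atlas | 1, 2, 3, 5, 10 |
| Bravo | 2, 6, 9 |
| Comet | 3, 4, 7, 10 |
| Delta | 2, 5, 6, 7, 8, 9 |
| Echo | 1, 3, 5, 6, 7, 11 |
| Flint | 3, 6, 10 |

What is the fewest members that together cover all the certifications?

Take {Comet, Delta, Echo}. Their union is {1, 2, 3, 4, 5, 6, 7, 8, 9, 10, 11}, which is all 11 certifications.
Only Comet contains 4, so Comet is forced; the remaining 7 certifications need at least 2 more members (each remaining member adds at most 5) — so at least 3 members are needed, and 3 is optimal.

3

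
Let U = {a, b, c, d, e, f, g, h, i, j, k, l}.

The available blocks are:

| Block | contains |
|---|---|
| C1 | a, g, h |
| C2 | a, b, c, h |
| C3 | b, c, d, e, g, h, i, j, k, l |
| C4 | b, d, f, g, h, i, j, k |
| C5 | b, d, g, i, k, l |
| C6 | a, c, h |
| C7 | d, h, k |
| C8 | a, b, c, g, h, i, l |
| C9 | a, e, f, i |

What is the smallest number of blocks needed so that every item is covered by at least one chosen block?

Take {C3, C9}. Their union is {a, b, c, d, e, f, g, h, i, j, k, l}, which is all 12 items.
No single block has all 12 items (the largest, C3, has 10), so 2 is optimal.

2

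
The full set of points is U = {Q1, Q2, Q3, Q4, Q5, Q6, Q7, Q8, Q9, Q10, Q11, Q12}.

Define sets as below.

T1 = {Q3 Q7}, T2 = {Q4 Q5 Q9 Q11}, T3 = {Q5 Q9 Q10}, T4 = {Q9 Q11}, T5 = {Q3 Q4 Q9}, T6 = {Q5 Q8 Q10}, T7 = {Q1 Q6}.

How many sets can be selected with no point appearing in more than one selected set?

4

T1, T4, T6, T7 are pairwise disjoint (T1={Q3,Q7}; T4={Q9,Q11}; T6={Q5,Q8,Q10}; T7={Q1,Q6}).
Every remaining set overlaps one of these, and no 5 of the listed sets are pairwise disjoint, so 4 is the maximum.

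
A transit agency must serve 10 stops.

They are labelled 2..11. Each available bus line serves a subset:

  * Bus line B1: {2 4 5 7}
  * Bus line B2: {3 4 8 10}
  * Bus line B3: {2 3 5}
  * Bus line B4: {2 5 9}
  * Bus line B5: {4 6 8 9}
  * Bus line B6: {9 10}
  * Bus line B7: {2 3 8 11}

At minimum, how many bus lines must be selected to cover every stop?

4

Take {B1, B5, B6, B7}. Their union is {2, 3, 4, 5, 6, 7, 8, 9, 10, 11}, which is all 10 stops.
No 3 of the 7 bus lines cover everything (all 35 combinations miss at least one stop), so 4 is optimal.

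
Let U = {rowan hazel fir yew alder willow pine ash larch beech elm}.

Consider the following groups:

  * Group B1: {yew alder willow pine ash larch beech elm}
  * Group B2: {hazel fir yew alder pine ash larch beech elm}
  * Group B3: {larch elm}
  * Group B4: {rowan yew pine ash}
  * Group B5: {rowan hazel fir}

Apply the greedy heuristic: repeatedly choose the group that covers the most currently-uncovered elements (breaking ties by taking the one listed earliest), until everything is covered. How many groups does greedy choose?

Greedy: pick B2 (covers 9 new) → pick B1 (covers 1 new) → pick B4 (covers 1 new). Total picks: 3.
(The true minimum cover uses only 2 groups, so greedy is not optimal here.)

3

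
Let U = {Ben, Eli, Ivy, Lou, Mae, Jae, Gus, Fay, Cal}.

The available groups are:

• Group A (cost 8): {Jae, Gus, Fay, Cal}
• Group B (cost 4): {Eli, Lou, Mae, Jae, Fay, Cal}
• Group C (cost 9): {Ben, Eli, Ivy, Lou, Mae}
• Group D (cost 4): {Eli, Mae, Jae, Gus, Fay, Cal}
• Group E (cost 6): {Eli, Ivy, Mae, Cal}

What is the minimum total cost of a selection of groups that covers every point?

13

C, D together cover every point (C ∪ D = {Ben, Eli, Ivy, Lou, Mae, Jae, Gus, Fay, Cal}); total cost 9 + 4 = 13.
The greedy pick B, D, C costs 17; no covering selection beats 13.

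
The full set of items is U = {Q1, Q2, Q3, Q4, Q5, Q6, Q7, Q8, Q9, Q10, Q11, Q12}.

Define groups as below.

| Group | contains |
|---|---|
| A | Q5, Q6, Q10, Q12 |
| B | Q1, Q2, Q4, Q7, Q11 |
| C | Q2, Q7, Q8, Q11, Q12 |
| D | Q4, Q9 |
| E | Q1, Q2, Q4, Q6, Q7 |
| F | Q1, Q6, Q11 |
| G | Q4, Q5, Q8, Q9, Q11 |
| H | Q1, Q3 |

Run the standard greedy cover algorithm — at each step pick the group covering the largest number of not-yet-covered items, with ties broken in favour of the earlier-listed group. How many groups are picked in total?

Greedy: pick B (covers 5 new) → pick A (covers 4 new) → pick G (covers 2 new) → pick H (covers 1 new). Total picks: 4.

4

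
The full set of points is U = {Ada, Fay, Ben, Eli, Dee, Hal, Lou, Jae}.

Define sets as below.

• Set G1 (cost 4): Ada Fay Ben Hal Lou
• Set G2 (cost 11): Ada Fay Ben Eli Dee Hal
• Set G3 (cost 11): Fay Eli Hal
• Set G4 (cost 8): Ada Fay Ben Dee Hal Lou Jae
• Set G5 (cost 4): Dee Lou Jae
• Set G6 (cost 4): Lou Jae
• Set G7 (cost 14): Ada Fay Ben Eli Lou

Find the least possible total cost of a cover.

G2, G5 together cover every point (G2 ∪ G5 = {Ada, Fay, Ben, Eli, Dee, Hal, Lou, Jae}); total cost 11 + 4 = 15.
The greedy pick G1, G5, G2 costs 19; no covering selection beats 15.

15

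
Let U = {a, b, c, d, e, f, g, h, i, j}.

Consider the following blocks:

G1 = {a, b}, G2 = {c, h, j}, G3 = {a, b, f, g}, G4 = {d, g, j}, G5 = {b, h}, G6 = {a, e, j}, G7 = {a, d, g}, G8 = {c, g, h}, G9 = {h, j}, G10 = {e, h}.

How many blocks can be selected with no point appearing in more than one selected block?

3

G1, G4, G10 are pairwise disjoint (G1={a,b}; G4={d,g,j}; G10={e,h}).
Every remaining block overlaps one of these, and no 4 of the listed blocks are pairwise disjoint, so 3 is the maximum.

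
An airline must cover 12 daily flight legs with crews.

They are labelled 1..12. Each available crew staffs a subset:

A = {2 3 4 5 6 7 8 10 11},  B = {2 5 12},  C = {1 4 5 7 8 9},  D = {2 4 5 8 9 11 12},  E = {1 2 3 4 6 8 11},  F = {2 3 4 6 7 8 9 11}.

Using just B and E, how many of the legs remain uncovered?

Union of B, E = {1, 2, 3, 4, 5, 6, 8, 11, 12}.
Not covered: 7, 9, 10 — 3 legs.

3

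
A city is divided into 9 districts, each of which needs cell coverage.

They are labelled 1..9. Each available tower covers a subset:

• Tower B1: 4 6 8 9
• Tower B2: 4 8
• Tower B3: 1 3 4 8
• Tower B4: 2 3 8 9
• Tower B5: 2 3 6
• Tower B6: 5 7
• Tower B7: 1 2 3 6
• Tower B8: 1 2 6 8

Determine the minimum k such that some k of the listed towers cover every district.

3

B1 and B6 and B7 together: B1 ∪ B6 ∪ B7 = {1, 2, 3, 4, 5, 6, 7, 8, 9} — every district is covered.
Each tower has at most 4 districts, and 2·4 = 8 < 9 — so at least 3 towers are needed, and 3 is optimal.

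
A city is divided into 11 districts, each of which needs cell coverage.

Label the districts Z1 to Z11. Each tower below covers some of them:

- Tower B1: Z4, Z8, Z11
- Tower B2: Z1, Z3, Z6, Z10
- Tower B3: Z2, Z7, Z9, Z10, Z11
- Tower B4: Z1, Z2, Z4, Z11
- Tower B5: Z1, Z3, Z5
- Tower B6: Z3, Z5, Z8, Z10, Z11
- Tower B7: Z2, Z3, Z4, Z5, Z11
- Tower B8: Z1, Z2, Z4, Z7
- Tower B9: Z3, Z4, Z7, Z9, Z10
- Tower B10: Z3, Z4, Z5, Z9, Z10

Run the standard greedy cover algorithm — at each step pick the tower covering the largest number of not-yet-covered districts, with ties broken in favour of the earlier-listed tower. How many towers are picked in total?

4

Greedy: pick B3 (covers 5 new) → pick B2 (covers 3 new) → pick B1 (covers 2 new) → pick B5 (covers 1 new). Total picks: 4.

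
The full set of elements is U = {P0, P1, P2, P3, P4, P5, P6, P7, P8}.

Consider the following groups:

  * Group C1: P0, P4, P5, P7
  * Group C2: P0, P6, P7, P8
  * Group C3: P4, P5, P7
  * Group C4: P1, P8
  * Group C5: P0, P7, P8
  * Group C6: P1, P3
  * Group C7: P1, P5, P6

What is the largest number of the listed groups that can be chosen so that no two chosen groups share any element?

C5, C6 are pairwise disjoint (C5={P0,P7,P8}; C6={P1,P3}).
Every remaining group overlaps one of these, and no 3 of the listed groups are pairwise disjoint, so 2 is the maximum.

2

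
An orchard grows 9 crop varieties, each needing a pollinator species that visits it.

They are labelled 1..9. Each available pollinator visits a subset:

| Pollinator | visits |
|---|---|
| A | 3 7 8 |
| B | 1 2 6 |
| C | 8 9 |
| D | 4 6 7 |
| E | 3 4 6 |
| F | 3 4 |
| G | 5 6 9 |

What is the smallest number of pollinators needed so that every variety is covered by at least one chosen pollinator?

4

Take {A, B, E, G}. Their union is {1, 2, 3, 4, 5, 6, 7, 8, 9}, which is all 9 varieties.
No 3 of the 7 pollinators cover everything (all 35 combinations miss at least one variety), so 4 is optimal.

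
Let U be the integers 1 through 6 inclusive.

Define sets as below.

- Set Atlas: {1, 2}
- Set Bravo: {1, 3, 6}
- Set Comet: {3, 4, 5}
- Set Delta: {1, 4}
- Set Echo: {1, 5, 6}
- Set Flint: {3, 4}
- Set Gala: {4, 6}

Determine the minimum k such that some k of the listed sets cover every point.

3

Take {Atlas, Echo, Flint}. Their union is {1, 2, 3, 4, 5, 6}, which is all 6 points.
Only Atlas contains 2, so Atlas is forced; the remaining 4 points need at least 2 more sets (each remaining set adds at most 3) — so at least 3 sets are needed, and 3 is optimal.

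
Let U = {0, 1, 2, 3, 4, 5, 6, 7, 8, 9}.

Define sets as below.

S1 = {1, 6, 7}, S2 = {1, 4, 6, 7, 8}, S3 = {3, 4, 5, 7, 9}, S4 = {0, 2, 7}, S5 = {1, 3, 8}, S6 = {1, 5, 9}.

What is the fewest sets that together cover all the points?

3

S2, S3, and S4 cover everything between them: the union {0, 1, 2, 3, 4, 5, 6, 7, 8, 9} is all of U.
Only S4 contains 0, so S4 is forced; the remaining 7 points need at least 2 more sets (each remaining set adds at most 4) — so at least 3 sets are needed, and 3 is optimal.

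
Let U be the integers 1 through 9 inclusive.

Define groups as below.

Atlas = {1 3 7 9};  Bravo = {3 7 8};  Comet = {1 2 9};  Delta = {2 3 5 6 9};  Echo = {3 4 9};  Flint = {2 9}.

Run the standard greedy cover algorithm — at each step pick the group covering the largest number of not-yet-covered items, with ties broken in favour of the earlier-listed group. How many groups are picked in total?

Greedy: pick Delta (covers 5 new) → pick Atlas (covers 2 new) → pick Bravo (covers 1 new) → pick Echo (covers 1 new). Total picks: 4.

4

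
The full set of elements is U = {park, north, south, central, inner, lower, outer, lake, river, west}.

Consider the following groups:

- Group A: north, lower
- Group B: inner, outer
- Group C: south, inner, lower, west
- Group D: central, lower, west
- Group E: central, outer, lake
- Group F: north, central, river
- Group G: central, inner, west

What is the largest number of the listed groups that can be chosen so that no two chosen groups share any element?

C, E are pairwise disjoint (C={south,inner,lower,west}; E={central,outer,lake}).
Every remaining group overlaps one of these, and no 3 of the listed groups are pairwise disjoint, so 2 is the maximum.

2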